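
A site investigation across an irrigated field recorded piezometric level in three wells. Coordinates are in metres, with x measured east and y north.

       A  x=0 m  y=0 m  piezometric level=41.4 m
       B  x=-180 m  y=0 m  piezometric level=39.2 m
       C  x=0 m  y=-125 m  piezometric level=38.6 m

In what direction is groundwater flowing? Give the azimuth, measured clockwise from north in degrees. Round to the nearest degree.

∂h/∂x = (39.2 − 41.4) / (-180 − 0) = +0.01222
∂h/∂y = (38.6 − 41.4) / (-125 − 0) = +0.02240
Flow direction (−∇h) has components (-0.01222 E, -0.02240 N).
Azimuth = atan2(E, N) = atan2(-0.01222, -0.02240) = 208.6° ≈ 209°.

209°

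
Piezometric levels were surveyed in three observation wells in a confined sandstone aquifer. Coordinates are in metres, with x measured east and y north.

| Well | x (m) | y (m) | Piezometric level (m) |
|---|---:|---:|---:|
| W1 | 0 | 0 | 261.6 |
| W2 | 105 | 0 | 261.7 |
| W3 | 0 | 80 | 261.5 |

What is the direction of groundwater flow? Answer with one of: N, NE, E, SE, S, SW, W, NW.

∂h/∂x = (261.7 − 261.6) / (105 − 0) = +0.0009524
∂h/∂y = (261.5 − 261.6) / (80 − 0) = -0.001250
Flow = −∇h = (-0.0009524 east, +0.001250 north), which points northwest.

NW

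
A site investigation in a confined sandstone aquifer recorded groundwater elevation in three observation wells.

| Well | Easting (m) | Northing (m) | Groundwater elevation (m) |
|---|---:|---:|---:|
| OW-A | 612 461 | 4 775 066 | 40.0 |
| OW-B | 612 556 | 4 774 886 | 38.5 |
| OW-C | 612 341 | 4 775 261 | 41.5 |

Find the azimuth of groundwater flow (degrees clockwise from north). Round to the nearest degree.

211°

Differences from OW-A: to OW-B (Δx, Δy, Δh) = (95, -180, -1.5); to OW-C = (-120, 195, +1.5).
Solve a·Δx + b·Δy = Δh: det = 95·195 − (-120)·(-180) = -3075.
∂h/∂x = [(-1.5)·195 − (+1.5)·(-180)] / -3075 = +0.007317
∂h/∂y = [95·(+1.5) − (-120)·(-1.5)] / -3075 = +0.01220
Flow direction (−∇h) has components (-0.007317 E, -0.01220 N).
Azimuth = atan2(E, N) = atan2(-0.007317, -0.01220) = 211.0° ≈ 211°.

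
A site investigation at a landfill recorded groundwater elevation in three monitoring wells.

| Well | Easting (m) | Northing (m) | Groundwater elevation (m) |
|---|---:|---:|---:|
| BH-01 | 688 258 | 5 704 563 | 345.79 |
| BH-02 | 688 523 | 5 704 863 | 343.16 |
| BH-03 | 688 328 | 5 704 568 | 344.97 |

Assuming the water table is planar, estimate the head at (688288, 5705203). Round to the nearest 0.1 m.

Taking BH-01 as reference: BH-02−BH-01 = (265, 300, -2.63); BH-03−BH-01 = (70, 5, -0.82).
Determinant of the coordinate differences = 265·5 − 70·300 = -19675.
∂h/∂x = [(-2.63)·5 − (-0.82)·300] / -19675 = -0.01183
∂h/∂y = [265·(-0.82) − 70·(-2.63)] / -19675 = +0.001687
h(688288, 5705203) = 345.79 + (-0.01183)·(30) + (+0.001687)·(640) = 345.79 -0.355 +1.080 = 346.515 m.

346.5 m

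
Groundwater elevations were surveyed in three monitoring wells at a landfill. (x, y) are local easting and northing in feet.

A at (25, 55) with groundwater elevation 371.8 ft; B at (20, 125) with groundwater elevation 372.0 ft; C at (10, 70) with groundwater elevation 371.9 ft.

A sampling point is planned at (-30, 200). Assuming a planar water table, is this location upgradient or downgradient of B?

upgradient

With h = a·x + b·y + c and A as origin, the differences give:
  (-5)·a + 70·b = +0.2
  (-15)·a + 15·b = +0.1
Eliminate b (×15 and ×70, subtract): 975·a = -4.00 → a = ∂h/∂x = -0.004103
Back-substitute: b = ∂h/∂y = +0.002564.
Head at (-30, 200) = 371.8 + (-0.004103)·(-55) + (+0.002564)·(145) = 372.40 ft.
That is higher than the 372.0 ft at B, so the point is upgradient.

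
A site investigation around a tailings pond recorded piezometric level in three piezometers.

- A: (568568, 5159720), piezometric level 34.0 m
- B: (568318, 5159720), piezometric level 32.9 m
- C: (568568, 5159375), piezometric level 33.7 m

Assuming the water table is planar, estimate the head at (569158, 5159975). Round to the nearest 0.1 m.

∂h/∂x = (32.9 − 34.0) / (568318 − 568568) = +0.004400
∂h/∂y = (33.7 − 34.0) / (5159375 − 5159720) = +0.0008696
h(569158, 5159975) = 34.0 + (+0.004400)·(590) + (+0.0008696)·(255) = 34.0 +2.596 +0.222 = 36.818 m.

36.8 m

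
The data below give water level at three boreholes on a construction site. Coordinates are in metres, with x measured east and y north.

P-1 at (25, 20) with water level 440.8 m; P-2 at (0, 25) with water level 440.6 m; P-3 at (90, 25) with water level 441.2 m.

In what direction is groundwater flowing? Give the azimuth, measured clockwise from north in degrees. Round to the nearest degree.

Differences from P-1: to P-2 (Δx, Δy, Δh) = (-25, 5, -0.2); to P-3 = (65, 5, +0.4).
Solve a·Δx + b·Δy = Δh: det = (-25)·5 − 65·5 = -450.
∂h/∂x = [(-0.2)·5 − (+0.4)·5] / -450 = +0.006667
∂h/∂y = [(-25)·(+0.4) − 65·(-0.2)] / -450 = -0.006667
Flow direction (−∇h) has components (-0.006667 E, +0.006667 N).
Azimuth = atan2(E, N) = atan2(-0.006667, +0.006667) = 315.0° ≈ 315°.

315°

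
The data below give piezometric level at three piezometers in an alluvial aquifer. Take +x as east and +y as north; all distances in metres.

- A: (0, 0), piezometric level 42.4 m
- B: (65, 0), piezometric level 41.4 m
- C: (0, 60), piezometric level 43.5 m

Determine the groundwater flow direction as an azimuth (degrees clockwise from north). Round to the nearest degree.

∂h/∂x = (41.4 − 42.4) / (65 − 0) = -0.01538
∂h/∂y = (43.5 − 42.4) / (60 − 0) = +0.01833
Flow direction (−∇h) has components (+0.01538 E, -0.01833 N).
Azimuth = atan2(E, N) = atan2(+0.01538, -0.01833) = 140.0° ≈ 140°.

140°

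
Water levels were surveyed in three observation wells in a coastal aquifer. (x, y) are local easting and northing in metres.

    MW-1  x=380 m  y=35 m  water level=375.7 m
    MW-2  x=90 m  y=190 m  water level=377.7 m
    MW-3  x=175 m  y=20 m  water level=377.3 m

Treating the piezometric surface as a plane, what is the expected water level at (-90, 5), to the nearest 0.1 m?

379.4 m

Differences from MW-1: to MW-2 (Δx, Δy, Δh) = (-290, 155, +2.0); to MW-3 = (-205, -15, +1.6).
Solve a·Δx + b·Δy = Δh: det = (-290)·(-15) − (-205)·155 = 36125.
∂h/∂x = [(+2.0)·(-15) − (+1.6)·155] / 36125 = -0.007696
∂h/∂y = [(-290)·(+1.6) − (-205)·(+2.0)] / 36125 = -0.001495
h(-90, 5) = 375.7 + (-0.007696)·(-470) + (-0.001495)·(-30) = 375.7 +3.617 +0.045 = 379.362 m.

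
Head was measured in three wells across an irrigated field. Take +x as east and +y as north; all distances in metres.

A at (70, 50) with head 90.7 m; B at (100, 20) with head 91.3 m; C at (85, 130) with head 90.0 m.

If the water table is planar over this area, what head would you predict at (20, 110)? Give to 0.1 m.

With h = a·x + b·y + c and A as origin, the differences give:
  30·a + (-30)·b = +0.6
  15·a + 80·b = -0.7
Eliminate b (×80 and ×(-30), subtract): 2850·a = 27.00 → a = ∂h/∂x = +0.009474
Back-substitute: b = ∂h/∂y = -0.01053.
h(20, 110) = 90.7 + (+0.009474)·(-50) + (-0.01053)·(60) = 90.7 -0.474 -0.632 = 89.595 m.

89.6 m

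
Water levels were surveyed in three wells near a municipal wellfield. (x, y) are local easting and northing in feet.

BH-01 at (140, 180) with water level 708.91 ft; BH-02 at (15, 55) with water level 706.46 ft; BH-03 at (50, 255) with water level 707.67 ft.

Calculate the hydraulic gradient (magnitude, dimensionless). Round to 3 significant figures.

0.0167

With h = a·x + b·y + c and BH-01 as origin, the differences give:
  (-125)·a + (-125)·b = -2.45
  (-90)·a + 75·b = -1.24
Eliminate b (×75 and ×(-125), subtract): -20625·a = -338.750 → a = ∂h/∂x = +0.01642
Back-substitute: b = ∂h/∂y = +0.003176.
|∇h| = √(0.01642² + 0.003176²) = 0.01672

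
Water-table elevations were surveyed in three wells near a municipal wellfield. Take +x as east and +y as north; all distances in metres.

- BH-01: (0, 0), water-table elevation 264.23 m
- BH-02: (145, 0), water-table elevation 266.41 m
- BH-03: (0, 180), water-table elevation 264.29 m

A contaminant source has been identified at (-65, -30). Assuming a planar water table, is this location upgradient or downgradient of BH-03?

downgradient

∂h/∂x = (266.41 − 264.23) / (145 − 0) = +0.01503
∂h/∂y = (264.29 − 264.23) / (180 − 0) = +0.0003333
Head at (-65, -30) = 264.23 + (+0.01503)·(-65) + (+0.0003333)·(-30) = 263.24 m.
That is lower than the 264.29 m at BH-03, so the point is downgradient.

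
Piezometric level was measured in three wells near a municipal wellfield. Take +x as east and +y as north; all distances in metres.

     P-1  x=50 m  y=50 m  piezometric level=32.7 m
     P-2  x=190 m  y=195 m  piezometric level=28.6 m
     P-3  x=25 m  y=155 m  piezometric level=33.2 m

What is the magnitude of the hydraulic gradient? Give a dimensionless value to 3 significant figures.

Taking P-1 as reference: P-2−P-1 = (140, 145, -4.1); P-3−P-1 = (-25, 105, +0.5).
Solve a·Δx + b·Δy = Δh: det = 140·105 − (-25)·145 = 18325.
∂h/∂x = [(-4.1)·105 − (+0.5)·145] / 18325 = -0.02745
∂h/∂y = [140·(+0.5) − (-25)·(-4.1)] / 18325 = -0.001774
|∇h| = √(-0.02745² + -0.001774²) = 0.02751

0.0275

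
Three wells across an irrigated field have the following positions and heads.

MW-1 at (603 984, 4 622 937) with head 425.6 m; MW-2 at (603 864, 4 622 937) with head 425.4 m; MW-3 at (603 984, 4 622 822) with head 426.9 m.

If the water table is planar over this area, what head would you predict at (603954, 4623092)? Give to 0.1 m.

∂h/∂x = (425.4 − 425.6) / (603864 − 603984) = +0.001667
∂h/∂y = (426.9 − 425.6) / (4622822 − 4622937) = -0.01130
h(603954, 4623092) = 425.6 + (+0.001667)·(-30) + (-0.01130)·(155) = 425.6 -0.050 -1.752 = 423.798 m.

423.8 m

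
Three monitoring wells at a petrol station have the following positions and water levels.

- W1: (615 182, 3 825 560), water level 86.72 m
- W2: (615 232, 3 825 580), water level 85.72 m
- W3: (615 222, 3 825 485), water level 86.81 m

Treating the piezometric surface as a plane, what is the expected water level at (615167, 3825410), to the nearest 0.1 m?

Differences from W1: to W2 (Δx, Δy, Δh) = (50, 20, -1.00); to W3 = (40, -75, +0.09).
Determinant of the coordinate differences = 50·(-75) − 40·20 = -4550.
∂h/∂x = [(-1.00)·(-75) − (+0.09)·20] / -4550 = -0.01609
∂h/∂y = [50·(+0.09) − 40·(-1.00)] / -4550 = -0.009780
h(615167, 3825410) = 86.72 + (-0.01609)·(-15) + (-0.009780)·(-150) = 86.72 +0.241 +1.467 = 88.428 m.

88.4 m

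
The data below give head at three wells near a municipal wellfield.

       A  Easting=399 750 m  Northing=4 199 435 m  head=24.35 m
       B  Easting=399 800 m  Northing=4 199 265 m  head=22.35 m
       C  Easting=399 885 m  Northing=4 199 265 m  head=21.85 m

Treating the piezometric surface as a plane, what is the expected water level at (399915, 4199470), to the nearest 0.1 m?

23.7 m

Differences from A: to B (Δx, Δy, Δh) = (50, -170, -2.00); to C = (135, -170, -2.50).
Solve a·Δx + b·Δy = Δh: det = 50·(-170) − 135·(-170) = 14450.
∂h/∂x = [(-2.00)·(-170) − (-2.50)·(-170)] / 14450 = -0.005882
∂h/∂y = [50·(-2.50) − 135·(-2.00)] / 14450 = +0.01003
h(399915, 4199470) = 24.35 + (-0.005882)·(165) + (+0.01003)·(35) = 24.35 -0.971 +0.351 = 23.731 m.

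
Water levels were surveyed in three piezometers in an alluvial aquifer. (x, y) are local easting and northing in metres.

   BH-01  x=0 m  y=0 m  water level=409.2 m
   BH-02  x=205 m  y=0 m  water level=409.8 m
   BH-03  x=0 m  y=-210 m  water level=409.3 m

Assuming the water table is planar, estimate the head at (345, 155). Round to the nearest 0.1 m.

∂h/∂x = (409.8 − 409.2) / (205 − 0) = +0.002927
∂h/∂y = (409.3 − 409.2) / (-210 − 0) = -0.0004762
h(345, 155) = 409.2 + (+0.002927)·(345) + (-0.0004762)·(155) = 409.2 +1.010 -0.074 = 410.136 m.

410.1 m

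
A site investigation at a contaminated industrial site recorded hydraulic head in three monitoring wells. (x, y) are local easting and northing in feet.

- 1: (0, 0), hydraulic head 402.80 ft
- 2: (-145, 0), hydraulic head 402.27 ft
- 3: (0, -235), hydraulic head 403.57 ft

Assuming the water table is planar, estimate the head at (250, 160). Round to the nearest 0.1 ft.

403.2 ft

∂h/∂x = (402.27 − 402.80) / (-145 − 0) = +0.003655
∂h/∂y = (403.57 − 402.80) / (-235 − 0) = -0.003277
h(250, 160) = 402.80 + (+0.003655)·(250) + (-0.003277)·(160) = 402.80 +0.914 -0.524 = 403.190 ft.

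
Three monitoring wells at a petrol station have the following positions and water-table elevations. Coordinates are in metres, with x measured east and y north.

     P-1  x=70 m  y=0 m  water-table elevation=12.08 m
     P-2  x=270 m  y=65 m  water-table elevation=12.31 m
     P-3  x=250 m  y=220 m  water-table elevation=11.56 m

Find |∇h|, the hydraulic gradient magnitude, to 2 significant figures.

0.0052

With h = a·x + b·y + c and P-1 as origin, the differences give:
  200·a + 65·b = +0.23
  180·a + 220·b = -0.52
Eliminate b (×220 and ×65, subtract): 32300·a = 84.400 → a = ∂h/∂x = +0.002613
Back-substitute: b = ∂h/∂y = -0.004502.
|∇h| = √(0.002613² + -0.004502²) = 0.005205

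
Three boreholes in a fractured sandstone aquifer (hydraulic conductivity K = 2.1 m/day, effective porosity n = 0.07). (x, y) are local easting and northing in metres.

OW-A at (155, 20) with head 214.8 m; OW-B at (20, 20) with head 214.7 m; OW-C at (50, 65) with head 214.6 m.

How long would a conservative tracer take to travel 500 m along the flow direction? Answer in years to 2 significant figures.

16 years

With h = a·x + b·y + c and OW-A as origin, the differences give:
  (-135)·a + 0·b = -0.1
  (-105)·a + 45·b = -0.2
Eliminate b (×45 and ×0, subtract): -6075·a = -4.50 → a = ∂h/∂x = +0.0007407
Back-substitute: b = ∂h/∂y = -0.002716.
|∇h| = √(0.0007407² + -0.002716²) = 0.002815
Seepage velocity v = K·i/n = 2.1 × 0.002815 / 0.07 = 0.08445 m/day.
t = 500 / 0.08445 = 5921 days = 16.2 years.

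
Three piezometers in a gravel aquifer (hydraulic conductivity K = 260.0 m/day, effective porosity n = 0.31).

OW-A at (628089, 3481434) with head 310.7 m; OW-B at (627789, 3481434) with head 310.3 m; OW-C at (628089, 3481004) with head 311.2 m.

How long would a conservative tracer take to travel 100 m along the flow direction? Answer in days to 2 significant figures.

67 days

∂h/∂x = (310.3 − 310.7) / (627789 − 628089) = +0.001333
∂h/∂y = (311.2 − 310.7) / (3481004 − 3481434) = -0.001163
|∇h| = √(0.001333² + -0.001163²) = 0.001769
Seepage velocity v = K·i/n = 260.0 × 0.001769 / 0.31 = 1.484 m/day.
t = 100 / 1.484 = 67.39 days.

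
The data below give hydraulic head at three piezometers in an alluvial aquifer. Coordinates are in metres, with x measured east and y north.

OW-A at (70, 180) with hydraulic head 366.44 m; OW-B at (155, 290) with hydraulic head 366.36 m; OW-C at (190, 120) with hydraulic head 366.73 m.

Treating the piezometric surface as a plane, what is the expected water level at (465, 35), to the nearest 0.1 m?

367.3 m

Taking OW-A as reference: OW-B−OW-A = (85, 110, -0.08); OW-C−OW-A = (120, -60, +0.29).
Determinant of the coordinate differences = 85·(-60) − 120·110 = -18300.
∂h/∂x = [(-0.08)·(-60) − (+0.29)·110] / -18300 = +0.001481
∂h/∂y = [85·(+0.29) − 120·(-0.08)] / -18300 = -0.001872
h(465, 35) = 366.44 + (+0.001481)·(395) + (-0.001872)·(-145) = 366.44 +0.585 +0.271 = 367.296 m.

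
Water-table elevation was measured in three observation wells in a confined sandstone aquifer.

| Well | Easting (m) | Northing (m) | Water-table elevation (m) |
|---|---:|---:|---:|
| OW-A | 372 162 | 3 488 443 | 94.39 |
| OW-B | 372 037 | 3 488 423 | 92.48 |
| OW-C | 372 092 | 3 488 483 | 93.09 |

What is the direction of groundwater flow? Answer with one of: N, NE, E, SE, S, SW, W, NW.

W

Differences from OW-A: to OW-B (Δx, Δy, Δh) = (-125, -20, -1.91); to OW-C = (-70, 40, -1.30).
Determinant of the coordinate differences = (-125)·40 − (-70)·(-20) = -6400.
∂h/∂x = [(-1.91)·40 − (-1.30)·(-20)] / -6400 = +0.01600
∂h/∂y = [(-125)·(-1.30) − (-70)·(-1.91)] / -6400 = -0.004500
Flow = −∇h = (-0.01600 east, +0.004500 north), which points west.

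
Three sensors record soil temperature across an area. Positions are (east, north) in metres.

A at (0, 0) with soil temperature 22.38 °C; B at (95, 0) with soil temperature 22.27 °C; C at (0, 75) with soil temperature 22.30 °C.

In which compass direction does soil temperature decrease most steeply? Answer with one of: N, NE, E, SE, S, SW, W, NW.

NE

∂T/∂x = (22.27 − 22.38) / (95 − 0) = -0.001158
∂T/∂y = (22.30 − 22.38) / (75 − 0) = -0.001067
Steepest decrease is along −∇f = (+0.001158 E, +0.001067 N) → northeast.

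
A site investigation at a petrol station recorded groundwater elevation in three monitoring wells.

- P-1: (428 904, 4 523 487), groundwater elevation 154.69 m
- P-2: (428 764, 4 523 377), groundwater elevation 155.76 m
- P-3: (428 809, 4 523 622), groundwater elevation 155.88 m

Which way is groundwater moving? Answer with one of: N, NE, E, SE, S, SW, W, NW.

Taking P-1 as reference: P-2−P-1 = (-140, -110, +1.07); P-3−P-1 = (-95, 135, +1.19).
Determinant of the coordinate differences = (-140)·135 − (-95)·(-110) = -29350.
∂h/∂x = [(+1.07)·135 − (+1.19)·(-110)] / -29350 = -0.009382
∂h/∂y = [(-140)·(+1.19) − (-95)·(+1.07)] / -29350 = +0.002213
Flow = −∇h = (+0.009382 east, -0.002213 north), which points east.

E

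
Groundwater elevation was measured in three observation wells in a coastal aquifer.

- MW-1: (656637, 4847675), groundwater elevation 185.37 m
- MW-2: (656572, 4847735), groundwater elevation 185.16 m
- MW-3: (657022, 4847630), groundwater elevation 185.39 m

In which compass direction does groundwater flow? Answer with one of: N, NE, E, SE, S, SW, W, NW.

With h = a·x + b·y + c and MW-1 as origin, the differences give:
  (-65)·a + 60·b = -0.21
  385·a + (-45)·b = +0.02
Eliminate b (×(-45) and ×60, subtract): -20175·a = 8.250 → a = ∂h/∂x = -0.0004089
Back-substitute: b = ∂h/∂y = -0.003943.
Flow = −∇h = (+0.0004089 east, +0.003943 north), which points north.

N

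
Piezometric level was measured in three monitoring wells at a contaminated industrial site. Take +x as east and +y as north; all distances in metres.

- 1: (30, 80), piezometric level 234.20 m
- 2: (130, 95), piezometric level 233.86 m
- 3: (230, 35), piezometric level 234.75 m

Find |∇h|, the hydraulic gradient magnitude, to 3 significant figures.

Differences from 1: to 2 (Δx, Δy, Δh) = (100, 15, -0.34); to 3 = (200, -45, +0.55).
Solve a·Δx + b·Δy = Δh: det = 100·(-45) − 200·15 = -7500.
∂h/∂x = [(-0.34)·(-45) − (+0.55)·15] / -7500 = -0.0009400
∂h/∂y = [100·(+0.55) − 200·(-0.34)] / -7500 = -0.01640
|∇h| = √(-0.0009400² + -0.01640²) = 0.01643

0.0164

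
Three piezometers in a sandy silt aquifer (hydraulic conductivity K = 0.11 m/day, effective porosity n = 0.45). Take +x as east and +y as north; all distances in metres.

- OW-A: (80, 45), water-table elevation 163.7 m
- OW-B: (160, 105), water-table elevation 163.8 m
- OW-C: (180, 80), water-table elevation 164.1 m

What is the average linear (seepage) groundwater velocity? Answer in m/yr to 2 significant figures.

With h = a·x + b·y + c and OW-A as origin, the differences give:
  80·a + 60·b = +0.1
  100·a + 35·b = +0.4
Eliminate b (×35 and ×60, subtract): -3200·a = -20.50 → a = ∂h/∂x = +0.006406
Back-substitute: b = ∂h/∂y = -0.006875.
|∇h| = √(0.006406² + -0.006875²) = 0.009397
Seepage velocity v = K·i/n = 0.11 × 0.009397 / 0.45 = 0.002297 m/day = 0.839 m/yr.

0.84 m/yr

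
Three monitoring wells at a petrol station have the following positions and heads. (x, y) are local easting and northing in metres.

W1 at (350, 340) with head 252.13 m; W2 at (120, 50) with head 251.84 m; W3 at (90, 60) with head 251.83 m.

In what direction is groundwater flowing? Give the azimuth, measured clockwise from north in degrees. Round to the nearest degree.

Taking W1 as reference: W2−W1 = (-230, -290, -0.29); W3−W1 = (-260, -280, -0.30).
Solve a·Δx + b·Δy = Δh: det = (-230)·(-280) − (-260)·(-290) = -11000.
∂h/∂x = [(-0.29)·(-280) − (-0.30)·(-290)] / -11000 = +0.0005273
∂h/∂y = [(-230)·(-0.30) − (-260)·(-0.29)] / -11000 = +0.0005818
Flow direction (−∇h) has components (-0.0005273 E, -0.0005818 N).
Azimuth = atan2(E, N) = atan2(-0.0005273, -0.0005818) = 222.2° ≈ 222°.

222°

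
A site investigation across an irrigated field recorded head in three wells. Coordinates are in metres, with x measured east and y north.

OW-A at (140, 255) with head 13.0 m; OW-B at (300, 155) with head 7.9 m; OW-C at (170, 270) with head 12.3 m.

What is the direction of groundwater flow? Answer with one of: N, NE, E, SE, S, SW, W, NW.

Differences from OW-A: to OW-B (Δx, Δy, Δh) = (160, -100, -5.1); to OW-C = (30, 15, -0.7).
Solve a·Δx + b·Δy = Δh: det = 160·15 − 30·(-100) = 5400.
∂h/∂x = [(-5.1)·15 − (-0.7)·(-100)] / 5400 = -0.02713
∂h/∂y = [160·(-0.7) − 30·(-5.1)] / 5400 = +0.007593
Flow = −∇h = (+0.02713 east, -0.007593 north), which points east.

E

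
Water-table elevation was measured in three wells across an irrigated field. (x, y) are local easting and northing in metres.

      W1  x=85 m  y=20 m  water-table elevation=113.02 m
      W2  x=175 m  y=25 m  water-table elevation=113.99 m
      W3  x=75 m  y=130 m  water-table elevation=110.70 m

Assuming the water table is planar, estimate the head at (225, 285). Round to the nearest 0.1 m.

109.4 m

Taking W1 as reference: W2−W1 = (90, 5, +0.97); W3−W1 = (-10, 110, -2.32).
Determinant of the coordinate differences = 90·110 − (-10)·5 = 9950.
∂h/∂x = [(+0.97)·110 − (-2.32)·5] / 9950 = +0.01189
∂h/∂y = [90·(-2.32) − (-10)·(+0.97)] / 9950 = -0.02001
h(225, 285) = 113.02 + (+0.01189)·(140) + (-0.02001)·(265) = 113.02 +1.665 -5.303 = 109.382 m.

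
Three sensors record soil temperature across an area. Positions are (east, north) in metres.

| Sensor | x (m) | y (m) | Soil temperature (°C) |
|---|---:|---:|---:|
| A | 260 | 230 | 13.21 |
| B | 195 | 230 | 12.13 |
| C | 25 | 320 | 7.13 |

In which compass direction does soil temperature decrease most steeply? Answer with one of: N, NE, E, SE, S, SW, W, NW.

NW

With T = a·x + b·y + c and A as origin, the differences give:
  (-65)·a + 0·b = -1.08
  (-235)·a + 90·b = -6.08
Eliminate b (×90 and ×0, subtract): -5850·a = -97.200 → a = ∂T/∂x = +0.01662
Back-substitute: b = ∂T/∂y = -0.02417.
Steepest decrease is along −∇f = (-0.01662 E, +0.02417 N) → northwest.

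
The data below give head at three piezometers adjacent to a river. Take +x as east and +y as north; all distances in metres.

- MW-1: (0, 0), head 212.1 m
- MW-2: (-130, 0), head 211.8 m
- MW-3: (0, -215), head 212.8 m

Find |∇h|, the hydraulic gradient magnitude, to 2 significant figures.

0.0040

∂h/∂x = (211.8 − 212.1) / (-130 − 0) = +0.002308
∂h/∂y = (212.8 − 212.1) / (-215 − 0) = -0.003256
|∇h| = √(0.002308² + -0.003256²) = 0.003991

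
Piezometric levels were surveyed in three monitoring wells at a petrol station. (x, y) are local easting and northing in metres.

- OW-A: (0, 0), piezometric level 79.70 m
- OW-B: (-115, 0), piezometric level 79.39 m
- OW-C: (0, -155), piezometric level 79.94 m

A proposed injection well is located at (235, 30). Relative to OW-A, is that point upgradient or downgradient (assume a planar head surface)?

∂h/∂x = (79.39 − 79.70) / (-115 − 0) = +0.002696
∂h/∂y = (79.94 − 79.70) / (-155 − 0) = -0.001548
Head at (235, 30) = 79.70 + (+0.002696)·(235) + (-0.001548)·(30) = 80.29 m.
That is higher than the 79.70 m at OW-A, so the point is upgradient.

upgradient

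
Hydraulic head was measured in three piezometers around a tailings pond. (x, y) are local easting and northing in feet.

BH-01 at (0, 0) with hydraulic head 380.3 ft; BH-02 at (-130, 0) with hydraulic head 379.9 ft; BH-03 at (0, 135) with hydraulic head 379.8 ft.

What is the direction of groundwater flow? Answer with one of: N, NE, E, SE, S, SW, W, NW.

NW

∂h/∂x = (379.9 − 380.3) / (-130 − 0) = +0.003077
∂h/∂y = (379.8 − 380.3) / (135 − 0) = -0.003704
Flow = −∇h = (-0.003077 east, +0.003704 north), which points northwest.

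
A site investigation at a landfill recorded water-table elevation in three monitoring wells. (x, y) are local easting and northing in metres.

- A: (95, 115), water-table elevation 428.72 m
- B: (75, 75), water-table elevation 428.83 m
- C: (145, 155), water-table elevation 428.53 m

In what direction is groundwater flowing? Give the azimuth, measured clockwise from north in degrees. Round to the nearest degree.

With h = a·x + b·y + c and A as origin, the differences give:
  (-20)·a + (-40)·b = +0.11
  50·a + 40·b = -0.19
Eliminate b (×40 and ×(-40), subtract): 1200·a = -3.200 → a = ∂h/∂x = -0.002667
Back-substitute: b = ∂h/∂y = -0.001417.
Flow direction (−∇h) has components (+0.002667 E, +0.001417 N).
Azimuth = atan2(E, N) = atan2(+0.002667, +0.001417) = 62.0° ≈ 062°.

062°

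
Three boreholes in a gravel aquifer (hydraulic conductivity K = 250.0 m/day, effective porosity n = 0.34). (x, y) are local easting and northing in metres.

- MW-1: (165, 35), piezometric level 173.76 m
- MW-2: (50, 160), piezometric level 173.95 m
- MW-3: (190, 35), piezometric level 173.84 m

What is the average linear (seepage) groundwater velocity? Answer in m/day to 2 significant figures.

With h = a·x + b·y + c and MW-1 as origin, the differences give:
  (-115)·a + 125·b = +0.19
  25·a + 0·b = +0.08
Eliminate b (×0 and ×125, subtract): -3125·a = -10.000 → a = ∂h/∂x = +0.003200
Back-substitute: b = ∂h/∂y = +0.004464.
|∇h| = √(0.003200² + 0.004464²) = 0.005492
Seepage velocity v = K·i/n = 250.0 × 0.005492 / 0.34 = 4.038 m/day.

4.0 m/day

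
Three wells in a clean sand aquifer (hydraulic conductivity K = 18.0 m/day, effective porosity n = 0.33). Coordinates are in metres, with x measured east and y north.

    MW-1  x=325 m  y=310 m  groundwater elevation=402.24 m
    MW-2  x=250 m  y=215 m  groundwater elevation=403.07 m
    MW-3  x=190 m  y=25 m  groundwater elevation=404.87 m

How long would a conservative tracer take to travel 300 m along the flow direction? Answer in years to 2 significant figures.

1.5 years

With h = a·x + b·y + c and MW-1 as origin, the differences give:
  (-75)·a + (-95)·b = +0.83
  (-135)·a + (-285)·b = +2.63
Eliminate b (×(-285) and ×(-95), subtract): 8550·a = 13.300 → a = ∂h/∂x = +0.001556
Back-substitute: b = ∂h/∂y = -0.009965.
|∇h| = √(0.001556² + -0.009965²) = 0.01009
Seepage velocity v = K·i/n = 18.0 × 0.01009 / 0.33 = 0.5504 m/day.
t = 300 / 0.5504 = 545.1 days = 1.49 years.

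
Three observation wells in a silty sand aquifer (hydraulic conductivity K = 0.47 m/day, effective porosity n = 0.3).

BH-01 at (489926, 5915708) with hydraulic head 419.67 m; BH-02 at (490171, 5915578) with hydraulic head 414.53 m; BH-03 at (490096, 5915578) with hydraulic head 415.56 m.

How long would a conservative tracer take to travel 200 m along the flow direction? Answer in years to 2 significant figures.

18 years

Differences from BH-01: to BH-02 (Δx, Δy, Δh) = (245, -130, -5.14); to BH-03 = (170, -130, -4.11).
Solve a·Δx + b·Δy = Δh: det = 245·(-130) − 170·(-130) = -9750.
∂h/∂x = [(-5.14)·(-130) − (-4.11)·(-130)] / -9750 = -0.01373
∂h/∂y = [245·(-4.11) − 170·(-5.14)] / -9750 = +0.01366
|∇h| = √(-0.01373² + 0.01366²) = 0.01937
Seepage velocity v = K·i/n = 0.47 × 0.01937 / 0.3 = 0.03035 m/day.
t = 200 / 0.03035 = 6590 days = 18 years.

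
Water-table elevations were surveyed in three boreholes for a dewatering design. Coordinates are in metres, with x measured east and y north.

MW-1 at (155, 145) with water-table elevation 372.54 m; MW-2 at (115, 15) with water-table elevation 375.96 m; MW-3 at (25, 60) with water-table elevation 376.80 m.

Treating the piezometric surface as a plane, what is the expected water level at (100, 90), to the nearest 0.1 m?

With h = a·x + b·y + c and MW-1 as origin, the differences give:
  (-40)·a + (-130)·b = +3.42
  (-130)·a + (-85)·b = +4.26
Eliminate b (×(-85) and ×(-130), subtract): -13500·a = 263.100 → a = ∂h/∂x = -0.01949
Back-substitute: b = ∂h/∂y = -0.02031.
h(100, 90) = 372.54 + (-0.01949)·(-55) + (-0.02031)·(-55) = 372.54 +1.072 +1.117 = 374.729 m.

374.7 m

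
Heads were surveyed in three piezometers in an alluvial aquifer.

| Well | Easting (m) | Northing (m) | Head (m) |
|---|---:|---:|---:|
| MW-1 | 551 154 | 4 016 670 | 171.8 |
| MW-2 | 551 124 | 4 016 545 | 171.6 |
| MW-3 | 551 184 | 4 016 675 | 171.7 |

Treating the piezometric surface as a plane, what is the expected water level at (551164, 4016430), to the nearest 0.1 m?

171.2 m

Taking MW-1 as reference: MW-2−MW-1 = (-30, -125, -0.2); MW-3−MW-1 = (30, 5, -0.1).
Solve a·Δx + b·Δy = Δh: det = (-30)·5 − 30·(-125) = 3600.
∂h/∂x = [(-0.2)·5 − (-0.1)·(-125)] / 3600 = -0.003750
∂h/∂y = [(-30)·(-0.1) − 30·(-0.2)] / 3600 = +0.002500
h(551164, 4016430) = 171.8 + (-0.003750)·(10) + (+0.002500)·(-240) = 171.8 -0.038 -0.600 = 171.162 m.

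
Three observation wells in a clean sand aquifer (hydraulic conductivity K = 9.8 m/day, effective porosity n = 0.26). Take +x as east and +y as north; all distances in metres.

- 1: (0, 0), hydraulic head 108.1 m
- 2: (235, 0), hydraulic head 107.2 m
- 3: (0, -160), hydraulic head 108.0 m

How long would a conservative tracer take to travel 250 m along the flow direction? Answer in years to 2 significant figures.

4.7 years

∂h/∂x = (107.2 − 108.1) / (235 − 0) = -0.003830
∂h/∂y = (108.0 − 108.1) / (-160 − 0) = +0.0006250
|∇h| = √(-0.003830² + 0.0006250²) = 0.003881
Seepage velocity v = K·i/n = 9.8 × 0.003881 / 0.26 = 0.1463 m/day.
t = 250 / 0.1463 = 1709 days = 4.68 years.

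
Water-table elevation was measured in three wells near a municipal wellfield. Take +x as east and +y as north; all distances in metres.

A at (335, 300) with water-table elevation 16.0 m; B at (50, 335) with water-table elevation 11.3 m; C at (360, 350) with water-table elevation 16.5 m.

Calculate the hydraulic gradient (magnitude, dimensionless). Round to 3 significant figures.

0.0168

With h = a·x + b·y + c and A as origin, the differences give:
  (-285)·a + 35·b = -4.7
  25·a + 50·b = +0.5
Eliminate b (×50 and ×35, subtract): -15125·a = -252.50 → a = ∂h/∂x = +0.01669
Back-substitute: b = ∂h/∂y = +0.001653.
|∇h| = √(0.01669² + 0.001653²) = 0.01677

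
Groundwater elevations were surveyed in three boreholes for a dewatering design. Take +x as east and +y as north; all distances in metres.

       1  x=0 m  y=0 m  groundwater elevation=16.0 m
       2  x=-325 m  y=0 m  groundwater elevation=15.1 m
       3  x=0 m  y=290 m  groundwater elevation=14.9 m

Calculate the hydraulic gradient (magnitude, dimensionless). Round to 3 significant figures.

0.00470

∂h/∂x = (15.1 − 16.0) / (-325 − 0) = +0.002769
∂h/∂y = (14.9 − 16.0) / (290 − 0) = -0.003793
|∇h| = √(0.002769² + -0.003793²) = 0.004696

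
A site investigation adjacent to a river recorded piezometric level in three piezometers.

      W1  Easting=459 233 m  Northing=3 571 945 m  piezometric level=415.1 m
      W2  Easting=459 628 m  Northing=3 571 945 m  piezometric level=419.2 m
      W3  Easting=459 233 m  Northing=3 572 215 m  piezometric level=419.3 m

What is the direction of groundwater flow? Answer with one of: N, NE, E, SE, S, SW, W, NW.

∂h/∂x = (419.2 − 415.1) / (459628 − 459233) = +0.01038
∂h/∂y = (419.3 − 415.1) / (3572215 − 3571945) = +0.01556
Flow = −∇h = (-0.01038 east, -0.01556 north), which points southwest.

SW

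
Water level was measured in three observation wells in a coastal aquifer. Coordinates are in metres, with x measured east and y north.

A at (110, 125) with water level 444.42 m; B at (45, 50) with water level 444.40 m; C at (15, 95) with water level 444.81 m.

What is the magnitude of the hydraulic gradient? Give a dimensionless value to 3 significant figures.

With h = a·x + b·y + c and A as origin, the differences give:
  (-65)·a + (-75)·b = -0.02
  (-95)·a + (-30)·b = +0.39
Eliminate b (×(-30) and ×(-75), subtract): -5175·a = 29.850 → a = ∂h/∂x = -0.005768
Back-substitute: b = ∂h/∂y = +0.005266.
|∇h| = √(-0.005768² + 0.005266²) = 0.00781

0.00781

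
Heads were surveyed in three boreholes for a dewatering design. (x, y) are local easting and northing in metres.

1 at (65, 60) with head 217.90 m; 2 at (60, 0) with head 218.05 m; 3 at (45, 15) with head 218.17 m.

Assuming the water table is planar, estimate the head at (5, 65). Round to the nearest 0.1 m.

218.5 m

With h = a·x + b·y + c and 1 as origin, the differences give:
  (-5)·a + (-60)·b = +0.15
  (-20)·a + (-45)·b = +0.27
Eliminate b (×(-45) and ×(-60), subtract): -975·a = 9.450 → a = ∂h/∂x = -0.009692
Back-substitute: b = ∂h/∂y = -0.001692.
h(5, 65) = 217.90 + (-0.009692)·(-60) + (-0.001692)·(5) = 217.90 +0.582 -0.008 = 218.473 m.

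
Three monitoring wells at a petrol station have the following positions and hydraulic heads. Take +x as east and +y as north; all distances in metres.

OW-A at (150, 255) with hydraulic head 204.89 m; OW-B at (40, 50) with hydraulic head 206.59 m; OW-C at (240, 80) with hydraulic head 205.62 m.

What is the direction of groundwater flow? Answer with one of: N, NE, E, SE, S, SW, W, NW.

NE

With h = a·x + b·y + c and OW-A as origin, the differences give:
  (-110)·a + (-205)·b = +1.70
  90·a + (-175)·b = +0.73
Eliminate b (×(-175) and ×(-205), subtract): 37700·a = -147.850 → a = ∂h/∂x = -0.003922
Back-substitute: b = ∂h/∂y = -0.006188.
Flow = −∇h = (+0.003922 east, +0.006188 north), which points northeast.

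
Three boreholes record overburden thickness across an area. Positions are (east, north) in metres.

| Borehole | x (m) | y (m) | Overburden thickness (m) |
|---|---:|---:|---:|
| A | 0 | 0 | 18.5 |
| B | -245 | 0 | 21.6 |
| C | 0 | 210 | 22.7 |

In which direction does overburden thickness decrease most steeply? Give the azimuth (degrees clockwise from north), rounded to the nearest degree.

148°

∂d/∂x = (21.6 − 18.5) / (-245 − 0) = -0.01265
∂d/∂y = (22.7 − 18.5) / (210 − 0) = +0.02000
Steepest decrease is along −∇f: components (+0.01265 E, -0.02000 N).
Azimuth = atan2(+0.01265, -0.02000) = 147.7° ≈ 148°.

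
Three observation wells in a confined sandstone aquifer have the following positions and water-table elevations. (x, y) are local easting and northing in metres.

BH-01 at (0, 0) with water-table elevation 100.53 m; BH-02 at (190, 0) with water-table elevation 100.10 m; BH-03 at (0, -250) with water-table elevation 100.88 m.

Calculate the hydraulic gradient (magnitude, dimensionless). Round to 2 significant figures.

∂h/∂x = (100.10 − 100.53) / (190 − 0) = -0.002263
∂h/∂y = (100.88 − 100.53) / (-250 − 0) = -0.001400
|∇h| = √(-0.002263² + -0.001400²) = 0.002661

0.0027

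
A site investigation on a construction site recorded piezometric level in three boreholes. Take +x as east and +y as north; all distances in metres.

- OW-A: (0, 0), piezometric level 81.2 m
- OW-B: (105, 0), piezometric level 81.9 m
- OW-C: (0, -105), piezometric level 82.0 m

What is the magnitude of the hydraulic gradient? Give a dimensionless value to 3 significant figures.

0.0101

∂h/∂x = (81.9 − 81.2) / (105 − 0) = +0.006667
∂h/∂y = (82.0 − 81.2) / (-105 − 0) = -0.007619
|∇h| = √(0.006667² + -0.007619²) = 0.01012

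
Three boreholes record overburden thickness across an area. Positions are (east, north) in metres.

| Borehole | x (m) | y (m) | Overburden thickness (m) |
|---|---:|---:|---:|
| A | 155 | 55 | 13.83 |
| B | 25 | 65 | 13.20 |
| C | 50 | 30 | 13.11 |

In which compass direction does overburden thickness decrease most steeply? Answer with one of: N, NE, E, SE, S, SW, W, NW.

SW

With d = a·x + b·y + c and A as origin, the differences give:
  (-130)·a + 10·b = -0.63
  (-105)·a + (-25)·b = -0.72
Eliminate b (×(-25) and ×10, subtract): 4300·a = 22.950 → a = ∂d/∂x = +0.005337
Back-substitute: b = ∂d/∂y = +0.006384.
Steepest decrease is along −∇f = (-0.005337 E, -0.006384 N) → southwest.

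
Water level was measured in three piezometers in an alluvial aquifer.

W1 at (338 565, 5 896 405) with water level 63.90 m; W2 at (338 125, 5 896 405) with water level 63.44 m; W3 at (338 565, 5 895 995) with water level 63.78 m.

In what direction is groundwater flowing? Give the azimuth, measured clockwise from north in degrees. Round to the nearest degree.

∂h/∂x = (63.44 − 63.90) / (338125 − 338565) = +0.001045
∂h/∂y = (63.78 − 63.90) / (5895995 − 5896405) = +0.0002927
Flow direction (−∇h) has components (-0.001045 E, -0.0002927 N).
Azimuth = atan2(E, N) = atan2(-0.001045, -0.0002927) = 254.4° ≈ 254°.

254°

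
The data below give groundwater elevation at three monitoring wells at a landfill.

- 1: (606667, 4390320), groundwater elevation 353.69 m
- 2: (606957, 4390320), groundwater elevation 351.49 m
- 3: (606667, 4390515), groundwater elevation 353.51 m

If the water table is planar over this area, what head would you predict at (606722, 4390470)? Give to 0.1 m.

353.1 m

∂h/∂x = (351.49 − 353.69) / (606957 − 606667) = -0.007586
∂h/∂y = (353.51 − 353.69) / (4390515 − 4390320) = -0.0009231
h(606722, 4390470) = 353.69 + (-0.007586)·(55) + (-0.0009231)·(150) = 353.69 -0.417 -0.138 = 353.134 m.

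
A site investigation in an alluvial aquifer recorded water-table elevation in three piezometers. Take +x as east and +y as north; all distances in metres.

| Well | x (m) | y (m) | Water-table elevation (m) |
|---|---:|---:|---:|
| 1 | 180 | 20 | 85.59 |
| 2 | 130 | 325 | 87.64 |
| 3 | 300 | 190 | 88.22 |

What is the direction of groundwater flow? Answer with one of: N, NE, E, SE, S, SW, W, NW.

With h = a·x + b·y + c and 1 as origin, the differences give:
  (-50)·a + 305·b = +2.05
  120·a + 170·b = +2.63
Eliminate b (×170 and ×305, subtract): -45100·a = -453.650 → a = ∂h/∂x = +0.01006
Back-substitute: b = ∂h/∂y = +0.008370.
Flow = −∇h = (-0.01006 east, -0.008370 north), which points southwest.

SW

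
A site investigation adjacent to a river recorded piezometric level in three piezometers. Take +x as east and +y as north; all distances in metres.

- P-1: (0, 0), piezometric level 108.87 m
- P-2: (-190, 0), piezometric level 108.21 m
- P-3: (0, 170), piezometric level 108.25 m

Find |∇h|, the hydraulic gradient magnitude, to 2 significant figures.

∂h/∂x = (108.21 − 108.87) / (-190 − 0) = +0.003474
∂h/∂y = (108.25 − 108.87) / (170 − 0) = -0.003647
|∇h| = √(0.003474² + -0.003647²) = 0.005037

0.0050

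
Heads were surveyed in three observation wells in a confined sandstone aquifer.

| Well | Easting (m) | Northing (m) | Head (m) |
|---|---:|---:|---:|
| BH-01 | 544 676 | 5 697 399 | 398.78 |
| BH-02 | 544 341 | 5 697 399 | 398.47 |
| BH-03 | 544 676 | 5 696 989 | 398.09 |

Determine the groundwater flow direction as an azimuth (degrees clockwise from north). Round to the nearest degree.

∂h/∂x = (398.47 − 398.78) / (544341 − 544676) = +0.0009254
∂h/∂y = (398.09 − 398.78) / (5696989 − 5697399) = +0.001683
Flow direction (−∇h) has components (-0.0009254 E, -0.001683 N).
Azimuth = atan2(E, N) = atan2(-0.0009254, -0.001683) = 208.8° ≈ 209°.

209°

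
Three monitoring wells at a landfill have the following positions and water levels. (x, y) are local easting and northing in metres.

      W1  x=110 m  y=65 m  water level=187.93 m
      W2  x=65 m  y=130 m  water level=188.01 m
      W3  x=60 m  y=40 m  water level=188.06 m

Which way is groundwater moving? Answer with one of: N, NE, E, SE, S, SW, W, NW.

E

Differences from W1: to W2 (Δx, Δy, Δh) = (-45, 65, +0.08); to W3 = (-50, -25, +0.13).
Solve a·Δx + b·Δy = Δh: det = (-45)·(-25) − (-50)·65 = 4375.
∂h/∂x = [(+0.08)·(-25) − (+0.13)·65] / 4375 = -0.002389
∂h/∂y = [(-45)·(+0.13) − (-50)·(+0.08)] / 4375 = -0.0004229
Flow = −∇h = (+0.002389 east, +0.0004229 north), which points east.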